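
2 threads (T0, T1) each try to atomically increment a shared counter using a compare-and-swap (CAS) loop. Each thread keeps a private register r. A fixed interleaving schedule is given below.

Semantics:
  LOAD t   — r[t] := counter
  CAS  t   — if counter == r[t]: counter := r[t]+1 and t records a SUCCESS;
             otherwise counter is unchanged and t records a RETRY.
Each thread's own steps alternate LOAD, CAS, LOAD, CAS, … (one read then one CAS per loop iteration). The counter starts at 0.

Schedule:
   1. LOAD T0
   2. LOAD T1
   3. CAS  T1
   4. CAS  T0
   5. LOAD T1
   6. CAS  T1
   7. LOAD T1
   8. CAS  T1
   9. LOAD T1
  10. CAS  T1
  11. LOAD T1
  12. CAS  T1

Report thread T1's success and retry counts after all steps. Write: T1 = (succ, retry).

[1] T0.load  rd  (counter 0, T0.r 0)
[2] T1.load  rd  (counter 0, T1.r 0)
[3] T1.cas  hit  (counter 1, T1.r 0)
[4] T0.cas  miss  (counter 1, T0.r 0)
[5] T1.load  rd  (counter 1, T1.r 1)
[6] T1.cas  hit  (counter 2, T1.r 1)
[7] T1.load  rd  (counter 2, T1.r 2)
[8] T1.cas  hit  (counter 3, T1.r 2)
[9] T1.load  rd  (counter 3, T1.r 3)
[10] T1.cas  hit  (counter 4, T1.r 3)
[11] T1.load  rd  (counter 4, T1.r 4)
[12] T1.cas  hit  (counter 5, T1.r 4)

T1 = (5, 0)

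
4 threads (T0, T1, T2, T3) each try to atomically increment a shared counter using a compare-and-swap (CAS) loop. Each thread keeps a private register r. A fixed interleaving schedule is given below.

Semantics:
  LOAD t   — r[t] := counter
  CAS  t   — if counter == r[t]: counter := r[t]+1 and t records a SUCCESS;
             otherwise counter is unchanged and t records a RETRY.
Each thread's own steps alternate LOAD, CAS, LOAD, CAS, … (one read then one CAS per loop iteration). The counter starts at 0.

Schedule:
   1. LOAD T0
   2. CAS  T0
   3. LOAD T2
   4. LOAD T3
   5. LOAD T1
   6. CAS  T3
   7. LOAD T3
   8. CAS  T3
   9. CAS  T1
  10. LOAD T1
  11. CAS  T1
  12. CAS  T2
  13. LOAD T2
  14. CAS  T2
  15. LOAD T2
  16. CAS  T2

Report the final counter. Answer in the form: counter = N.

step 1: T0 LOAD ⇒ load; ctr=0 reg=0
step 2: T0 CAS ⇒ ok; ctr=1 reg=0
step 3: T2 LOAD ⇒ load; ctr=1 reg=1
step 4: T3 LOAD ⇒ load; ctr=1 reg=1
step 5: T1 LOAD ⇒ load; ctr=1 reg=1
step 6: T3 CAS ⇒ ok; ctr=2 reg=1
step 7: T3 LOAD ⇒ load; ctr=2 reg=2
step 8: T3 CAS ⇒ ok; ctr=3 reg=2
step 9: T1 CAS ⇒ retry; ctr=3 reg=1
step 10: T1 LOAD ⇒ load; ctr=3 reg=3
step 11: T1 CAS ⇒ ok; ctr=4 reg=3
step 12: T2 CAS ⇒ retry; ctr=4 reg=1
step 13: T2 LOAD ⇒ load; ctr=4 reg=4
step 14: T2 CAS ⇒ ok; ctr=5 reg=4
step 15: T2 LOAD ⇒ load; ctr=5 reg=5
step 16: T2 CAS ⇒ ok; ctr=6 reg=5

counter = 6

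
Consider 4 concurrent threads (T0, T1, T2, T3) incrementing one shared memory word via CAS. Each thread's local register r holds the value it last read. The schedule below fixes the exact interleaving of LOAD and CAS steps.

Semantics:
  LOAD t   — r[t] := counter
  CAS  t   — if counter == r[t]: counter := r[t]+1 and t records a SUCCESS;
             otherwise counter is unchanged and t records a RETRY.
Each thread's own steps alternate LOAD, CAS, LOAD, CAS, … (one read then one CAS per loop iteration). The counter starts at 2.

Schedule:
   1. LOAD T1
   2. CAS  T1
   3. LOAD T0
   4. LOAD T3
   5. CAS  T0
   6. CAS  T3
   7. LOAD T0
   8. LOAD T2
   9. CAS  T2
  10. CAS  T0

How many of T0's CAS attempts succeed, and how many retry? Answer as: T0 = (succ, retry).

T1 LOAD — after: cnt=2, r=2 — load
T1 CAS — after: cnt=3, r=2 — ok
T0 LOAD — after: cnt=3, r=3 — load
T3 LOAD — after: cnt=3, r=3 — load
T0 CAS — after: cnt=4, r=3 — ok
T3 CAS — after: cnt=4, r=3 — retry
T0 LOAD — after: cnt=4, r=4 — load
T2 LOAD — after: cnt=4, r=4 — load
T2 CAS — after: cnt=5, r=4 — ok
T0 CAS — after: cnt=5, r=4 — retry

T0 = (1, 1)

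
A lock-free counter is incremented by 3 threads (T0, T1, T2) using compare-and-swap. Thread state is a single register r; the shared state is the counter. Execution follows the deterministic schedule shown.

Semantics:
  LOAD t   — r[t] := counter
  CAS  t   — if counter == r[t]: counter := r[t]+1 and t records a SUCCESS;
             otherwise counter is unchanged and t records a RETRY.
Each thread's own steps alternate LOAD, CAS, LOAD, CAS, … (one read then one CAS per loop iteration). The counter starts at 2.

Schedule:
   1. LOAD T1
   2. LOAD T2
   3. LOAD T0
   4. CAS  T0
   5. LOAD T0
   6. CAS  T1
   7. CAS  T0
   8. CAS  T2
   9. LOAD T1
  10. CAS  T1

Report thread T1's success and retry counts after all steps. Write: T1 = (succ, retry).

[1] T1.load  rd  (counter 2, T1.r 2)
[2] T2.load  rd  (counter 2, T2.r 2)
[3] T0.load  rd  (counter 2, T0.r 2)
[4] T0.cas  hit  (counter 3, T0.r 2)
[5] T0.load  rd  (counter 3, T0.r 3)
[6] T1.cas  miss  (counter 3, T1.r 2)
[7] T0.cas  hit  (counter 4, T0.r 3)
[8] T2.cas  miss  (counter 4, T2.r 2)
[9] T1.load  rd  (counter 4, T1.r 4)
[10] T1.cas  hit  (counter 5, T1.r 4)

T1 = (1, 1)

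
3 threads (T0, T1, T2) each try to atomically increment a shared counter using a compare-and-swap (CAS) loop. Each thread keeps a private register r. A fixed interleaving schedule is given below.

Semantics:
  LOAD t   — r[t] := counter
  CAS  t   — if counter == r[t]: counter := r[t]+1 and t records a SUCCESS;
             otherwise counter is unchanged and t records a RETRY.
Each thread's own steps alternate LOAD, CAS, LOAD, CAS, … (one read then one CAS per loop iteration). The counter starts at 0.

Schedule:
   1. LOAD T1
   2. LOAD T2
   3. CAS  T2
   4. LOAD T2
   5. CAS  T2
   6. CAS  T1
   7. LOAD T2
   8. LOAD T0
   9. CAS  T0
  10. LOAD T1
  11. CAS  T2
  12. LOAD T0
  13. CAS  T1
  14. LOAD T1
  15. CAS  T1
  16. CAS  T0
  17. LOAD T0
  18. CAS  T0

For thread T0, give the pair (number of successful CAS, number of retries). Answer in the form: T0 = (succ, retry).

   1) LOAD T1:  M=0  r_T1=0
   2) LOAD T2:  M=0  r_T2=0
   3) CAS  T2:  M=1  r_T2=0 ✓
   4) LOAD T2:  M=1  r_T2=1
   5) CAS  T2:  M=2  r_T2=1 ✓
   6) CAS  T1:  M=2  r_T1=0 ✗
   7) LOAD T2:  M=2  r_T2=2
   8) LOAD T0:  M=2  r_T0=2
   9) CAS  T0:  M=3  r_T0=2 ✓
  10) LOAD T1:  M=3  r_T1=3
  11) CAS  T2:  M=3  r_T2=2 ✗
  12) LOAD T0:  M=3  r_T0=3
  13) CAS  T1:  M=4  r_T1=3 ✓
  14) LOAD T1:  M=4  r_T1=4
  15) CAS  T1:  M=5  r_T1=4 ✓
  16) CAS  T0:  M=5  r_T0=3 ✗
  17) LOAD T0:  M=5  r_T0=5
  18) CAS  T0:  M=6  r_T0=5 ✓

T0 = (2, 1)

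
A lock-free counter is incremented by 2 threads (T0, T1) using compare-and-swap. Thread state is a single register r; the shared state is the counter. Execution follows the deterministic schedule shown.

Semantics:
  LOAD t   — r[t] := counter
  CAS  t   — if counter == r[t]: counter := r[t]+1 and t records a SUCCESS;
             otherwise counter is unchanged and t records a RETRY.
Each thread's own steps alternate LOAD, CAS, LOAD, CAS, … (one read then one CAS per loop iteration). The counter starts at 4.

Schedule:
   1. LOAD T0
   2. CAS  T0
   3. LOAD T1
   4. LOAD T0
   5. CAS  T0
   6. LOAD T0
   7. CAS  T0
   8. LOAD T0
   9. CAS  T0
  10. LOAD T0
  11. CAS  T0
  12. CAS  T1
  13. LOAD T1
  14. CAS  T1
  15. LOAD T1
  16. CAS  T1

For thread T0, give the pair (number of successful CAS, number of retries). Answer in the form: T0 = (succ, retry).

T0 = (5, 0)

1. LOAD T0 → mem=4 r[T0]=4 [LOAD]
2. CAS T0 → mem=5 r[T0]=4 [OK]
3. LOAD T1 → mem=5 r[T1]=5 [LOAD]
4. LOAD T0 → mem=5 r[T0]=5 [LOAD]
5. CAS T0 → mem=6 r[T0]=5 [OK]
6. LOAD T0 → mem=6 r[T0]=6 [LOAD]
7. CAS T0 → mem=7 r[T0]=6 [OK]
8. LOAD T0 → mem=7 r[T0]=7 [LOAD]
9. CAS T0 → mem=8 r[T0]=7 [OK]
10. LOAD T0 → mem=8 r[T0]=8 [LOAD]
11. CAS T0 → mem=9 r[T0]=8 [OK]
12. CAS T1 → mem=9 r[T1]=5 [RETRY]
13. LOAD T1 → mem=9 r[T1]=9 [LOAD]
14. CAS T1 → mem=10 r[T1]=9 [OK]
15. LOAD T1 → mem=10 r[T1]=10 [LOAD]
16. CAS T1 → mem=11 r[T1]=10 [OK]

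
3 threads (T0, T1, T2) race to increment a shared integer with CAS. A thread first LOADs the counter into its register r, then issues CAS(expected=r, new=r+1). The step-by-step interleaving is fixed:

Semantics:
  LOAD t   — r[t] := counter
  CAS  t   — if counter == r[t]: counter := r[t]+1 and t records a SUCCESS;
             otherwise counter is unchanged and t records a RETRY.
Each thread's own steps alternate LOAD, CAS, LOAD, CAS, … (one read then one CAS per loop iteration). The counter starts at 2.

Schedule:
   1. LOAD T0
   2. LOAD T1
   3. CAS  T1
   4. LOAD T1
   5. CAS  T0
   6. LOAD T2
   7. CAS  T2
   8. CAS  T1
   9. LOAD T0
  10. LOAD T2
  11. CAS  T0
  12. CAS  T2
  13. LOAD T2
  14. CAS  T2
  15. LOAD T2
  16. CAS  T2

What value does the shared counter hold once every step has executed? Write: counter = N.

[1] T0.load  rd  (counter 2, T0.r 2)
[2] T1.load  rd  (counter 2, T1.r 2)
[3] T1.cas  hit  (counter 3, T1.r 2)
[4] T1.load  rd  (counter 3, T1.r 3)
[5] T0.cas  miss  (counter 3, T0.r 2)
[6] T2.load  rd  (counter 3, T2.r 3)
[7] T2.cas  hit  (counter 4, T2.r 3)
[8] T1.cas  miss  (counter 4, T1.r 3)
[9] T0.load  rd  (counter 4, T0.r 4)
[10] T2.load  rd  (counter 4, T2.r 4)
[11] T0.cas  hit  (counter 5, T0.r 4)
[12] T2.cas  miss  (counter 5, T2.r 4)
[13] T2.load  rd  (counter 5, T2.r 5)
[14] T2.cas  hit  (counter 6, T2.r 5)
[15] T2.load  rd  (counter 6, T2.r 6)
[16] T2.cas  hit  (counter 7, T2.r 6)

counter = 7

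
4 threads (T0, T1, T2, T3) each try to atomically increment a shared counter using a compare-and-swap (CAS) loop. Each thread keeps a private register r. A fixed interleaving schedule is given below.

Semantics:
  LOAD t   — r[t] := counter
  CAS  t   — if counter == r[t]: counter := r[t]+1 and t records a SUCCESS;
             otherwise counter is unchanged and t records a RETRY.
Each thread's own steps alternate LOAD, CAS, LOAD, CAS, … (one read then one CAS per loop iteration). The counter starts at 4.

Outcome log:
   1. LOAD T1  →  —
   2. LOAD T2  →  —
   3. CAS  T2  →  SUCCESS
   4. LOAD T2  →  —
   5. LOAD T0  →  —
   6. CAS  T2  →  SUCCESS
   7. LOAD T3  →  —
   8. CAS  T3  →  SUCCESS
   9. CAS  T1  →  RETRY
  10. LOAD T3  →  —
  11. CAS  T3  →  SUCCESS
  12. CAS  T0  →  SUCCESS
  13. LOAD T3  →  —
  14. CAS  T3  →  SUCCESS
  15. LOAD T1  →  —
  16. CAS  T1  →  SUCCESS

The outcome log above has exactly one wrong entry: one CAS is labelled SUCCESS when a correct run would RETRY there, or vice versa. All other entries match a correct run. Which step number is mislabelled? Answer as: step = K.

step = 12

Re-executing:
[1] T1.load  rd  (counter 4, T1.r 4)
[2] T2.load  rd  (counter 4, T2.r 4)
[3] T2.cas  hit  (counter 5, T2.r 4)
[4] T2.load  rd  (counter 5, T2.r 5)
[5] T0.load  rd  (counter 5, T0.r 5)
[6] T2.cas  hit  (counter 6, T2.r 5)
[7] T3.load  rd  (counter 6, T3.r 6)
[8] T3.cas  hit  (counter 7, T3.r 6)
[9] T1.cas  miss  (counter 7, T1.r 4)
[10] T3.load  rd  (counter 7, T3.r 7)
[11] T3.cas  hit  (counter 8, T3.r 7)
[12] T0.cas  miss  (counter 8, T0.r 5)
[13] T3.load  rd  (counter 8, T3.r 8)
[14] T3.cas  hit  (counter 9, T3.r 8)
[15] T1.load  rd  (counter 9, T1.r 9)
[16] T1.cas  hit  (counter 10, T1.r 9)
Mismatch at 12.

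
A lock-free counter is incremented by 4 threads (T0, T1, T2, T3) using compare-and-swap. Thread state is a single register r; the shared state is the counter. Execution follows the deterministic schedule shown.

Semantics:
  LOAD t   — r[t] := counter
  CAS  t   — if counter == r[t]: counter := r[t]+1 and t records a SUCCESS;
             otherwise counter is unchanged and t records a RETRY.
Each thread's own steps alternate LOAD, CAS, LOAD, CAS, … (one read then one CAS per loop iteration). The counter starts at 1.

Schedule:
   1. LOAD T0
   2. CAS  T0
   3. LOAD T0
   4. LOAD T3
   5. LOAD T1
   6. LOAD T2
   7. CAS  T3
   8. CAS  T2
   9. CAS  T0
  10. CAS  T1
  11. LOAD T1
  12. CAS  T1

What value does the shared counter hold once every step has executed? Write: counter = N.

counter = 4

   1) LOAD T0:  M=1  r_T0=1
   2) CAS  T0:  M=2  r_T0=1 ✓
   3) LOAD T0:  M=2  r_T0=2
   4) LOAD T3:  M=2  r_T3=2
   5) LOAD T1:  M=2  r_T1=2
   6) LOAD T2:  M=2  r_T2=2
   7) CAS  T3:  M=3  r_T3=2 ✓
   8) CAS  T2:  M=3  r_T2=2 ✗
   9) CAS  T0:  M=3  r_T0=2 ✗
  10) CAS  T1:  M=3  r_T1=2 ✗
  11) LOAD T1:  M=3  r_T1=3
  12) CAS  T1:  M=4  r_T1=3 ✓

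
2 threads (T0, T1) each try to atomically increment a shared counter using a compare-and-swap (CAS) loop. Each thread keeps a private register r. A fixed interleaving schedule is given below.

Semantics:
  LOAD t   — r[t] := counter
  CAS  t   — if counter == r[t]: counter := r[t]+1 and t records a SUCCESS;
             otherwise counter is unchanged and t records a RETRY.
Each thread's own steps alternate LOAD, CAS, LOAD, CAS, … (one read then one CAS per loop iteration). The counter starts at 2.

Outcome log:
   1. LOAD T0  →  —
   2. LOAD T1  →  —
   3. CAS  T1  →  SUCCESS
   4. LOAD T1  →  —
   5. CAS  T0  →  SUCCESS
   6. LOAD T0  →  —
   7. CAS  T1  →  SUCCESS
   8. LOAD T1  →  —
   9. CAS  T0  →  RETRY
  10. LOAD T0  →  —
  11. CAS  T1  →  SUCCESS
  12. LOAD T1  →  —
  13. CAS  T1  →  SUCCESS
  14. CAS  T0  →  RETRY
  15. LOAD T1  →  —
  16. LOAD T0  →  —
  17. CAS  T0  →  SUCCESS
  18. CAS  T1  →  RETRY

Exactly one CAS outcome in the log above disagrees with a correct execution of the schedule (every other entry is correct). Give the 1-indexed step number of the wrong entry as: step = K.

step = 5

Reference trace:
1. LOAD T0 → mem=2 r[T0]=2 [LOAD]
2. LOAD T1 → mem=2 r[T1]=2 [LOAD]
3. CAS T1 → mem=3 r[T1]=2 [OK]
4. LOAD T1 → mem=3 r[T1]=3 [LOAD]
5. CAS T0 → mem=3 r[T0]=2 [RETRY]
6. LOAD T0 → mem=3 r[T0]=3 [LOAD]
7. CAS T1 → mem=4 r[T1]=3 [OK]
8. LOAD T1 → mem=4 r[T1]=4 [LOAD]
9. CAS T0 → mem=4 r[T0]=3 [RETRY]
10. LOAD T0 → mem=4 r[T0]=4 [LOAD]
11. CAS T1 → mem=5 r[T1]=4 [OK]
12. LOAD T1 → mem=5 r[T1]=5 [LOAD]
13. CAS T1 → mem=6 r[T1]=5 [OK]
14. CAS T0 → mem=6 r[T0]=4 [RETRY]
15. LOAD T1 → mem=6 r[T1]=6 [LOAD]
16. LOAD T0 → mem=6 r[T0]=6 [LOAD]
17. CAS T0 → mem=7 r[T0]=6 [OK]
18. CAS T1 → mem=7 r[T1]=6 [RETRY]
Flip is step 5.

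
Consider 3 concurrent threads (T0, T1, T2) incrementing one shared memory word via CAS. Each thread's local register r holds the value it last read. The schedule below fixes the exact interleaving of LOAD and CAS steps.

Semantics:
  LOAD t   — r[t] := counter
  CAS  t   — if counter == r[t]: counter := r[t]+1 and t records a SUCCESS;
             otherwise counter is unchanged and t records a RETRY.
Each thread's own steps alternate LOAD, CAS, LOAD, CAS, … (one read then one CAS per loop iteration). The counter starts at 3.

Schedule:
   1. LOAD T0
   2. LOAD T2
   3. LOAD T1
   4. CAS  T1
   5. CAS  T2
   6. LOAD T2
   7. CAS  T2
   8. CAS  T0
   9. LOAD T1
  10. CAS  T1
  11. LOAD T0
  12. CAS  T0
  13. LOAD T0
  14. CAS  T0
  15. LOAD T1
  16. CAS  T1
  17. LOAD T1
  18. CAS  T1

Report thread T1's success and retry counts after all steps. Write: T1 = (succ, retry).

step 1: T0 LOAD ⇒ load; ctr=3 reg=3
step 2: T2 LOAD ⇒ load; ctr=3 reg=3
step 3: T1 LOAD ⇒ load; ctr=3 reg=3
step 4: T1 CAS ⇒ ok; ctr=4 reg=3
step 5: T2 CAS ⇒ retry; ctr=4 reg=3
step 6: T2 LOAD ⇒ load; ctr=4 reg=4
step 7: T2 CAS ⇒ ok; ctr=5 reg=4
step 8: T0 CAS ⇒ retry; ctr=5 reg=3
step 9: T1 LOAD ⇒ load; ctr=5 reg=5
step 10: T1 CAS ⇒ ok; ctr=6 reg=5
step 11: T0 LOAD ⇒ load; ctr=6 reg=6
step 12: T0 CAS ⇒ ok; ctr=7 reg=6
step 13: T0 LOAD ⇒ load; ctr=7 reg=7
step 14: T0 CAS ⇒ ok; ctr=8 reg=7
step 15: T1 LOAD ⇒ load; ctr=8 reg=8
step 16: T1 CAS ⇒ ok; ctr=9 reg=8
step 17: T1 LOAD ⇒ load; ctr=9 reg=9
step 18: T1 CAS ⇒ ok; ctr=10 reg=9

T1 = (4, 0)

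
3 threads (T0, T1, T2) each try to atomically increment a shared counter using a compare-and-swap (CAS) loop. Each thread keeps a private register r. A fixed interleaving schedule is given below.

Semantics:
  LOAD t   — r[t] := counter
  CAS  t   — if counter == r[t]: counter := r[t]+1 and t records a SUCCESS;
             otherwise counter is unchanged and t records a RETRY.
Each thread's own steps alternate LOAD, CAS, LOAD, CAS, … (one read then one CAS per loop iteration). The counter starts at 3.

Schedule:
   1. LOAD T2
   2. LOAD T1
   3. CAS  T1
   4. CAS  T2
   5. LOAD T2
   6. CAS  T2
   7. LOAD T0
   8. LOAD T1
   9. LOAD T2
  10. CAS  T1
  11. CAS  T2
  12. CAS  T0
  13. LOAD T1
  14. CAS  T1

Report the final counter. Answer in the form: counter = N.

counter = 7

T2 LOAD — after: cnt=3, r=3 — load
T1 LOAD — after: cnt=3, r=3 — load
T1 CAS — after: cnt=4, r=3 — ok
T2 CAS — after: cnt=4, r=3 — retry
T2 LOAD — after: cnt=4, r=4 — load
T2 CAS — after: cnt=5, r=4 — ok
T0 LOAD — after: cnt=5, r=5 — load
T1 LOAD — after: cnt=5, r=5 — load
T2 LOAD — after: cnt=5, r=5 — load
T1 CAS — after: cnt=6, r=5 — ok
T2 CAS — after: cnt=6, r=5 — retry
T0 CAS — after: cnt=6, r=5 — retry
T1 LOAD — after: cnt=6, r=6 — load
T1 CAS — after: cnt=7, r=6 — ok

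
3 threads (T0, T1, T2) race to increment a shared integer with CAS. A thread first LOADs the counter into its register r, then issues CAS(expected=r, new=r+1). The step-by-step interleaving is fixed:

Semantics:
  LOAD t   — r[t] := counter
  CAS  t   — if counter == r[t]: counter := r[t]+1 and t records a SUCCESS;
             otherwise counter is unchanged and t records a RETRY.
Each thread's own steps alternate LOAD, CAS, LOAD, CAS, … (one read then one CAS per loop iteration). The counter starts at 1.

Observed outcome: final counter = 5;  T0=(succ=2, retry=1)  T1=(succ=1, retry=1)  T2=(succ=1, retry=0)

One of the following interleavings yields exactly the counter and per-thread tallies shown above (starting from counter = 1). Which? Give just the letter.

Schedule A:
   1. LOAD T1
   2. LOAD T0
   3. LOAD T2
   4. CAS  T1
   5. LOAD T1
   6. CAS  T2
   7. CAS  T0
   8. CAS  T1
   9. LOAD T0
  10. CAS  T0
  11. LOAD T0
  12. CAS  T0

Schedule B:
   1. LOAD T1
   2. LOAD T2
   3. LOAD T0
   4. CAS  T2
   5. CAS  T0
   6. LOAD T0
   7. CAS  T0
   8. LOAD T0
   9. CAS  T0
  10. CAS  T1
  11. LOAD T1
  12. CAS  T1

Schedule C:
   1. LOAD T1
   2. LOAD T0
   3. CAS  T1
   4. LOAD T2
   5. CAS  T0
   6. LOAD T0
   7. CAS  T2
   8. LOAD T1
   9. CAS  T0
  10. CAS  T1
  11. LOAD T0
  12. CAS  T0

B

Tracing schedule B:
1. LOAD T1 → mem=1 r[T1]=1 [LOAD]
2. LOAD T2 → mem=1 r[T2]=1 [LOAD]
3. LOAD T0 → mem=1 r[T0]=1 [LOAD]
4. CAS T2 → mem=2 r[T2]=1 [OK]
5. CAS T0 → mem=2 r[T0]=1 [RETRY]
6. LOAD T0 → mem=2 r[T0]=2 [LOAD]
7. CAS T0 → mem=3 r[T0]=2 [OK]
8. LOAD T0 → mem=3 r[T0]=3 [LOAD]
9. CAS T0 → mem=4 r[T0]=3 [OK]
10. CAS T1 → mem=4 r[T1]=1 [RETRY]
11. LOAD T1 → mem=4 r[T1]=4 [LOAD]
12. CAS T1 → mem=5 r[T1]=4 [OK]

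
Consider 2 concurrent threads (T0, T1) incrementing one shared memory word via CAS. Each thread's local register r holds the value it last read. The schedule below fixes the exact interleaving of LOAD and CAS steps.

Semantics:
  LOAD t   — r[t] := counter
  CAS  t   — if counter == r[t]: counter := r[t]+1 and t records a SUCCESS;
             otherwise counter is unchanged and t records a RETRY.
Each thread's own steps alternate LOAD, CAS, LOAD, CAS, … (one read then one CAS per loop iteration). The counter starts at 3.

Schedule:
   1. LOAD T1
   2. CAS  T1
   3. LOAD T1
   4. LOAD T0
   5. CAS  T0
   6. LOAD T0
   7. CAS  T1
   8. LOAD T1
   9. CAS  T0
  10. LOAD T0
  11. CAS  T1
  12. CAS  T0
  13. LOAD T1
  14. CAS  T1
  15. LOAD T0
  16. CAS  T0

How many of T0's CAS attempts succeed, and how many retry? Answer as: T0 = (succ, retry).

1. LOAD T1 → mem=3 r[T1]=3 [LOAD]
2. CAS T1 → mem=4 r[T1]=3 [OK]
3. LOAD T1 → mem=4 r[T1]=4 [LOAD]
4. LOAD T0 → mem=4 r[T0]=4 [LOAD]
5. CAS T0 → mem=5 r[T0]=4 [OK]
6. LOAD T0 → mem=5 r[T0]=5 [LOAD]
7. CAS T1 → mem=5 r[T1]=4 [RETRY]
8. LOAD T1 → mem=5 r[T1]=5 [LOAD]
9. CAS T0 → mem=6 r[T0]=5 [OK]
10. LOAD T0 → mem=6 r[T0]=6 [LOAD]
11. CAS T1 → mem=6 r[T1]=5 [RETRY]
12. CAS T0 → mem=7 r[T0]=6 [OK]
13. LOAD T1 → mem=7 r[T1]=7 [LOAD]
14. CAS T1 → mem=8 r[T1]=7 [OK]
15. LOAD T0 → mem=8 r[T0]=8 [LOAD]
16. CAS T0 → mem=9 r[T0]=8 [OK]

T0 = (4, 0)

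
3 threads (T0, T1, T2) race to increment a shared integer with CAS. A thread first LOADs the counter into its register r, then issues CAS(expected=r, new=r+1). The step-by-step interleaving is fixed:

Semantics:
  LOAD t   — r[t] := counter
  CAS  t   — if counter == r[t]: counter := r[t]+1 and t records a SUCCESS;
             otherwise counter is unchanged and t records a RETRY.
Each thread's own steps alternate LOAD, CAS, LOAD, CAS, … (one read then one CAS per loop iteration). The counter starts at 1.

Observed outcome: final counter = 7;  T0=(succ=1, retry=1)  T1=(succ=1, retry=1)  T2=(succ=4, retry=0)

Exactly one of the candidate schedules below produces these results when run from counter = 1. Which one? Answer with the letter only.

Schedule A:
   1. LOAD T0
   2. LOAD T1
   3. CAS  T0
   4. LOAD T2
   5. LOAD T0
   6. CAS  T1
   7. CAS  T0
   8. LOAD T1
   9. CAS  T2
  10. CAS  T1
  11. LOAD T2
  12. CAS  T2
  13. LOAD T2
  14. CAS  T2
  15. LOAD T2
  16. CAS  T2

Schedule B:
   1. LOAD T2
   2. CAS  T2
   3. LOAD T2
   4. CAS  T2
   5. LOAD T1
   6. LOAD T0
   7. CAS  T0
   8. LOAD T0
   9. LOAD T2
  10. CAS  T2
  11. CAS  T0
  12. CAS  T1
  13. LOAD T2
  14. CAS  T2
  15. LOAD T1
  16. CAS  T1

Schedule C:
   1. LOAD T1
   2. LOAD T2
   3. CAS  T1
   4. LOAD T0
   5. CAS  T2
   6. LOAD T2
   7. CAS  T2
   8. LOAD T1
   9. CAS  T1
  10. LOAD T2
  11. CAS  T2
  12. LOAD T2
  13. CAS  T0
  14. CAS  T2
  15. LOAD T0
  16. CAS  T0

Tracing schedule B:
1. LOAD T2 → mem=1 r[T2]=1 [LOAD]
2. CAS T2 → mem=2 r[T2]=1 [OK]
3. LOAD T2 → mem=2 r[T2]=2 [LOAD]
4. CAS T2 → mem=3 r[T2]=2 [OK]
5. LOAD T1 → mem=3 r[T1]=3 [LOAD]
6. LOAD T0 → mem=3 r[T0]=3 [LOAD]
7. CAS T0 → mem=4 r[T0]=3 [OK]
8. LOAD T0 → mem=4 r[T0]=4 [LOAD]
9. LOAD T2 → mem=4 r[T2]=4 [LOAD]
10. CAS T2 → mem=5 r[T2]=4 [OK]
11. CAS T0 → mem=5 r[T0]=4 [RETRY]
12. CAS T1 → mem=5 r[T1]=3 [RETRY]
13. LOAD T2 → mem=5 r[T2]=5 [LOAD]
14. CAS T2 → mem=6 r[T2]=5 [OK]
15. LOAD T1 → mem=6 r[T1]=6 [LOAD]
16. CAS T1 → mem=7 r[T1]=6 [OK]

B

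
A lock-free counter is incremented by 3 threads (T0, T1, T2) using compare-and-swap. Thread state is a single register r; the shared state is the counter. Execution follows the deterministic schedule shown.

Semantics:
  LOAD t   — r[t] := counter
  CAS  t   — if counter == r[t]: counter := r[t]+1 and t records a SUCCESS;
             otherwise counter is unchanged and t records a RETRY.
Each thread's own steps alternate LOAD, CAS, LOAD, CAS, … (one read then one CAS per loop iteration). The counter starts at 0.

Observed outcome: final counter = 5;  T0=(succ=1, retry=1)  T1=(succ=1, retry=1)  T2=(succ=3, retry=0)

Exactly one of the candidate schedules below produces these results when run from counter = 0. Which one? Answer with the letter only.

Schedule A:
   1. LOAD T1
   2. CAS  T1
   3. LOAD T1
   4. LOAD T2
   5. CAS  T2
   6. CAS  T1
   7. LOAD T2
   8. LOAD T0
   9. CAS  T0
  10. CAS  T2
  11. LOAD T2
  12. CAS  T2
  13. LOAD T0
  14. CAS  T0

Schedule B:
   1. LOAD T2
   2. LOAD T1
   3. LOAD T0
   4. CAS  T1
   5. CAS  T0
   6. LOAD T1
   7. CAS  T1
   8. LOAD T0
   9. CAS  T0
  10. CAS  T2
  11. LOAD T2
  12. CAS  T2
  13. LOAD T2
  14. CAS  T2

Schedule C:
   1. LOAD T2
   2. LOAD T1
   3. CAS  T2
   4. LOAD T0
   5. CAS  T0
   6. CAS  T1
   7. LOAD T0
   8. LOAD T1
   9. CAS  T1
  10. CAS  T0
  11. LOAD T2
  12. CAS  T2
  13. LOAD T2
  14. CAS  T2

Run C:
1. LOAD T2 → mem=0 r[T2]=0 [LOAD]
2. LOAD T1 → mem=0 r[T1]=0 [LOAD]
3. CAS T2 → mem=1 r[T2]=0 [OK]
4. LOAD T0 → mem=1 r[T0]=1 [LOAD]
5. CAS T0 → mem=2 r[T0]=1 [OK]
6. CAS T1 → mem=2 r[T1]=0 [RETRY]
7. LOAD T0 → mem=2 r[T0]=2 [LOAD]
8. LOAD T1 → mem=2 r[T1]=2 [LOAD]
9. CAS T1 → mem=3 r[T1]=2 [OK]
10. CAS T0 → mem=3 r[T0]=2 [RETRY]
11. LOAD T2 → mem=3 r[T2]=3 [LOAD]
12. CAS T2 → mem=4 r[T2]=3 [OK]
13. LOAD T2 → mem=4 r[T2]=4 [LOAD]
14. CAS T2 → mem=5 r[T2]=4 [OK]

C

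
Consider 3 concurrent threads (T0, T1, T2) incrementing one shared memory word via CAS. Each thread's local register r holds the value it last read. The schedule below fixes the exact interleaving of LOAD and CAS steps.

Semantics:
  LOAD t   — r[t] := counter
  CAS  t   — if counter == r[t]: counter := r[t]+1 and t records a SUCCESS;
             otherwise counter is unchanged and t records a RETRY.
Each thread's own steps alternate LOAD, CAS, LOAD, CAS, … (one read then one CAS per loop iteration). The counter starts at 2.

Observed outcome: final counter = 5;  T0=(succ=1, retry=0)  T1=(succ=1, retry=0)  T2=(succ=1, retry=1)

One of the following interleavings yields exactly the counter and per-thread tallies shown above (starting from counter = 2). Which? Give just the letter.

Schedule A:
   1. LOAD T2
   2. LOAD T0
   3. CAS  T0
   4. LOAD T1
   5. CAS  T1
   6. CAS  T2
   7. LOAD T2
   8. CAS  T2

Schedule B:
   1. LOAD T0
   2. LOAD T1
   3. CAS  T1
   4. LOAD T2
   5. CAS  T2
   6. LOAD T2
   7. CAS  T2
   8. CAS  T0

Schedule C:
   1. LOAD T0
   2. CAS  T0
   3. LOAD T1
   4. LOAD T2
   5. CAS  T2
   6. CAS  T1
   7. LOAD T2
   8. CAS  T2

Run A:
T2 LOAD — after: cnt=2, r=2 — load
T0 LOAD — after: cnt=2, r=2 — load
T0 CAS — after: cnt=3, r=2 — ok
T1 LOAD — after: cnt=3, r=3 — load
T1 CAS — after: cnt=4, r=3 — ok
T2 CAS — after: cnt=4, r=2 — retry
T2 LOAD — after: cnt=4, r=4 — load
T2 CAS — after: cnt=5, r=4 — ok

A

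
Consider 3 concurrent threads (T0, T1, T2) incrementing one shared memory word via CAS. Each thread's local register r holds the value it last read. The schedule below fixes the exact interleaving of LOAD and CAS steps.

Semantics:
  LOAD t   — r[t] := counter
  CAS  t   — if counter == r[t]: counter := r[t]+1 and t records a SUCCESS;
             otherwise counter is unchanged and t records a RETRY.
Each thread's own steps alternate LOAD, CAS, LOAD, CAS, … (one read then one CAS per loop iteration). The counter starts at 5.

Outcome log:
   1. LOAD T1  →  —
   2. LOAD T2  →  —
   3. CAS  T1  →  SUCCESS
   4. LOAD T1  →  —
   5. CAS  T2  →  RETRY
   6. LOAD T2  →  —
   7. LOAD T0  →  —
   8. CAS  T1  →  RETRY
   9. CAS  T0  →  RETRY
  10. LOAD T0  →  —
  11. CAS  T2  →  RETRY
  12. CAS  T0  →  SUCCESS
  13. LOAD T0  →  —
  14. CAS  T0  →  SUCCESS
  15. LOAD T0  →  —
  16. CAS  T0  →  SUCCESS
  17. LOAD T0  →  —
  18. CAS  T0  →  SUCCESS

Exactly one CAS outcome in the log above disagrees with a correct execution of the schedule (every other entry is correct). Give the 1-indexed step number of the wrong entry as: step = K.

step = 8

Reference trace:
[1] T1.load  rd  (counter 5, T1.r 5)
[2] T2.load  rd  (counter 5, T2.r 5)
[3] T1.cas  hit  (counter 6, T1.r 5)
[4] T1.load  rd  (counter 6, T1.r 6)
[5] T2.cas  miss  (counter 6, T2.r 5)
[6] T2.load  rd  (counter 6, T2.r 6)
[7] T0.load  rd  (counter 6, T0.r 6)
[8] T1.cas  hit  (counter 7, T1.r 6)
[9] T0.cas  miss  (counter 7, T0.r 6)
[10] T0.load  rd  (counter 7, T0.r 7)
[11] T2.cas  miss  (counter 7, T2.r 6)
[12] T0.cas  hit  (counter 8, T0.r 7)
[13] T0.load  rd  (counter 8, T0.r 8)
[14] T0.cas  hit  (counter 9, T0.r 8)
[15] T0.load  rd  (counter 9, T0.r 9)
[16] T0.cas  hit  (counter 10, T0.r 9)
[17] T0.load  rd  (counter 10, T0.r 10)
[18] T0.cas  hit  (counter 11, T0.r 10)
Flip is step 8.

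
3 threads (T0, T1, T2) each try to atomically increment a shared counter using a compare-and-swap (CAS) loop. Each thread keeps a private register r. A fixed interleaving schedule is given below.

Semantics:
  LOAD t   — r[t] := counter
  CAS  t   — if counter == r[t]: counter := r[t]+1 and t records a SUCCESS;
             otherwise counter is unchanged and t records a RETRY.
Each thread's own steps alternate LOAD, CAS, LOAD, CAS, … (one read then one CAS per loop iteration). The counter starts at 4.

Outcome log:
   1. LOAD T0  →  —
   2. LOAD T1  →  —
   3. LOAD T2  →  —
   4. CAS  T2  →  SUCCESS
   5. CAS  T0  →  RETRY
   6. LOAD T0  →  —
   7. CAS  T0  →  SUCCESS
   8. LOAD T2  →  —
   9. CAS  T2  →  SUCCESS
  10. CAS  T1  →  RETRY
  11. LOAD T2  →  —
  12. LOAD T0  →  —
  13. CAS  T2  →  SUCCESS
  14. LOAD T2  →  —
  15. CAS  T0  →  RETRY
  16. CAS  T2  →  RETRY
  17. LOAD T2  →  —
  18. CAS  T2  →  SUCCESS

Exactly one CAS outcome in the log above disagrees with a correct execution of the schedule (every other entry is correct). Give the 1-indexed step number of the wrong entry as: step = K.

step = 16

Reference trace:
step 1: T0 LOAD ⇒ load; ctr=4 reg=4
step 2: T1 LOAD ⇒ load; ctr=4 reg=4
step 3: T2 LOAD ⇒ load; ctr=4 reg=4
step 4: T2 CAS ⇒ ok; ctr=5 reg=4
step 5: T0 CAS ⇒ retry; ctr=5 reg=4
step 6: T0 LOAD ⇒ load; ctr=5 reg=5
step 7: T0 CAS ⇒ ok; ctr=6 reg=5
step 8: T2 LOAD ⇒ load; ctr=6 reg=6
step 9: T2 CAS ⇒ ok; ctr=7 reg=6
step 10: T1 CAS ⇒ retry; ctr=7 reg=4
step 11: T2 LOAD ⇒ load; ctr=7 reg=7
step 12: T0 LOAD ⇒ load; ctr=7 reg=7
step 13: T2 CAS ⇒ ok; ctr=8 reg=7
step 14: T2 LOAD ⇒ load; ctr=8 reg=8
step 15: T0 CAS ⇒ retry; ctr=8 reg=7
step 16: T2 CAS ⇒ ok; ctr=9 reg=8
step 17: T2 LOAD ⇒ load; ctr=9 reg=9
step 18: T2 CAS ⇒ ok; ctr=10 reg=9
Log disagrees first at step 16.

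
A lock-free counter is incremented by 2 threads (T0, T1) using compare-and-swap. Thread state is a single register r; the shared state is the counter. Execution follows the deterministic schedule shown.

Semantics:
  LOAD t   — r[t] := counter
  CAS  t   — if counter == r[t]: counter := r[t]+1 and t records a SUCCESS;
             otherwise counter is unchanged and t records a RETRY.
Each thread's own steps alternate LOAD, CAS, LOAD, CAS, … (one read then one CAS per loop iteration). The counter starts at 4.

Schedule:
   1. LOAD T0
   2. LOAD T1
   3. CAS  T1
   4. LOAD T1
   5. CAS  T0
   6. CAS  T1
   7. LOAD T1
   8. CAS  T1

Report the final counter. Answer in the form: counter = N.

step 1: T0 LOAD ⇒ load; ctr=4 reg=4
step 2: T1 LOAD ⇒ load; ctr=4 reg=4
step 3: T1 CAS ⇒ ok; ctr=5 reg=4
step 4: T1 LOAD ⇒ load; ctr=5 reg=5
step 5: T0 CAS ⇒ retry; ctr=5 reg=4
step 6: T1 CAS ⇒ ok; ctr=6 reg=5
step 7: T1 LOAD ⇒ load; ctr=6 reg=6
step 8: T1 CAS ⇒ ok; ctr=7 reg=6

counter = 7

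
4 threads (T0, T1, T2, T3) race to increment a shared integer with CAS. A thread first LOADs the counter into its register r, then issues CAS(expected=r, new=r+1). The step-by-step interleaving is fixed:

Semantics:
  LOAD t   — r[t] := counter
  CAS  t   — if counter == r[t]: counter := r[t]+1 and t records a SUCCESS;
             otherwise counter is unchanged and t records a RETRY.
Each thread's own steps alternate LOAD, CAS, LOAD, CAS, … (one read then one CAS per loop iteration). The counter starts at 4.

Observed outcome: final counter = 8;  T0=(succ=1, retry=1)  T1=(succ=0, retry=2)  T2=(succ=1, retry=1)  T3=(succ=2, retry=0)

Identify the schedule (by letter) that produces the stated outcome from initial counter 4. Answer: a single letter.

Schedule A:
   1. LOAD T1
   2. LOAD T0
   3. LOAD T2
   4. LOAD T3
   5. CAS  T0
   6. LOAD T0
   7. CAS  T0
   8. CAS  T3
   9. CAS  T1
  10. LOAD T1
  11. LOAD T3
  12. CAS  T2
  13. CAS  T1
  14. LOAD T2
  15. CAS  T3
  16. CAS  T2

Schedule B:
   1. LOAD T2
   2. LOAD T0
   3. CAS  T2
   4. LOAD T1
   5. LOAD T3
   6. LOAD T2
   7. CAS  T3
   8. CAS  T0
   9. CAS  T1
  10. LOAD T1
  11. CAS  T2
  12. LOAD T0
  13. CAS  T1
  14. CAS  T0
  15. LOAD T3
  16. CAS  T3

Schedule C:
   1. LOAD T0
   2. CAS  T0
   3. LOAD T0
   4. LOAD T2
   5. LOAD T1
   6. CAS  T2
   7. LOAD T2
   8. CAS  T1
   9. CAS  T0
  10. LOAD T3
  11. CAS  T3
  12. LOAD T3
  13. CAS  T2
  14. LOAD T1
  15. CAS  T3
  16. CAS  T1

C

Tracing schedule C:
[1] T0.load  rd  (counter 4, T0.r 4)
[2] T0.cas  hit  (counter 5, T0.r 4)
[3] T0.load  rd  (counter 5, T0.r 5)
[4] T2.load  rd  (counter 5, T2.r 5)
[5] T1.load  rd  (counter 5, T1.r 5)
[6] T2.cas  hit  (counter 6, T2.r 5)
[7] T2.load  rd  (counter 6, T2.r 6)
[8] T1.cas  miss  (counter 6, T1.r 5)
[9] T0.cas  miss  (counter 6, T0.r 5)
[10] T3.load  rd  (counter 6, T3.r 6)
[11] T3.cas  hit  (counter 7, T3.r 6)
[12] T3.load  rd  (counter 7, T3.r 7)
[13] T2.cas  miss  (counter 7, T2.r 6)
[14] T1.load  rd  (counter 7, T1.r 7)
[15] T3.cas  hit  (counter 8, T3.r 7)
[16] T1.cas  miss  (counter 8, T1.r 7)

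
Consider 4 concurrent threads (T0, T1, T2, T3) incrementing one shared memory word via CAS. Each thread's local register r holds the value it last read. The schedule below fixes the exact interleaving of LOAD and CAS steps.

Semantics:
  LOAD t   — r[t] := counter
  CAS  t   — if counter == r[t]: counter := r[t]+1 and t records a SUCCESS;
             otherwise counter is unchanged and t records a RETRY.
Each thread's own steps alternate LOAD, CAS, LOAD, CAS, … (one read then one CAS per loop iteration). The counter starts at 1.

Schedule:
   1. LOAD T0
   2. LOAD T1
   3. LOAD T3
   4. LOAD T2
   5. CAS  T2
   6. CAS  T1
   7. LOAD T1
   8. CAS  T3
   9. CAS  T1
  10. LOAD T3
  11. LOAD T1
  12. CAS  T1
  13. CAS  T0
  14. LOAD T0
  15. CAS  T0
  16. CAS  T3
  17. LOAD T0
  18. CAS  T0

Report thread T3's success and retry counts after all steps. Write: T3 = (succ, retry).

#1 T0 reads 1
#2 T1 reads 1
#3 T3 reads 1
#4 T2 reads 1
#5 T2 CAS(1→2) writes; counter now 2
#6 T1 CAS(1→2) fails; counter now 2
#7 T1 reads 2
#8 T3 CAS(1→2) fails; counter now 2
#9 T1 CAS(2→3) writes; counter now 3
#10 T3 reads 3
#11 T1 reads 3
#12 T1 CAS(3→4) writes; counter now 4
#13 T0 CAS(1→2) fails; counter now 4
#14 T0 reads 4
#15 T0 CAS(4→5) writes; counter now 5
#16 T3 CAS(3→4) fails; counter now 5
#17 T0 reads 5
#18 T0 CAS(5→6) writes; counter now 6

T3 = (0, 2)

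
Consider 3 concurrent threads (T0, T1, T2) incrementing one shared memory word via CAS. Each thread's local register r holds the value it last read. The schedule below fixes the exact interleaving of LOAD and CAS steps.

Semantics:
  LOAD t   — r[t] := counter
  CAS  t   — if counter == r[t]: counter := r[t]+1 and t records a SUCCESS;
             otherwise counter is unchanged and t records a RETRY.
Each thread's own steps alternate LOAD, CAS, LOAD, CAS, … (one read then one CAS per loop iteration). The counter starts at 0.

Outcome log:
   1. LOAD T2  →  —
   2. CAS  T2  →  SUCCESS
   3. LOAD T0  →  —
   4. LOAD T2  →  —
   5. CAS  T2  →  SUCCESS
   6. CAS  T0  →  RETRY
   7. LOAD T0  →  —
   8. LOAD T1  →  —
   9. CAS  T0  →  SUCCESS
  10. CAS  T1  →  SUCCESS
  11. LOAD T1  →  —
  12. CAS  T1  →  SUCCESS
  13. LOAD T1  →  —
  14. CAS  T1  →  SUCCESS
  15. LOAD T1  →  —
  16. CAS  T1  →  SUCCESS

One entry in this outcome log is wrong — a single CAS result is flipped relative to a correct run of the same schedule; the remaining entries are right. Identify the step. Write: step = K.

step = 10

Re-executing:
T2 LOAD — after: cnt=0, r=0 — load
T2 CAS — after: cnt=1, r=0 — ok
T0 LOAD — after: cnt=1, r=1 — load
T2 LOAD — after: cnt=1, r=1 — load
T2 CAS — after: cnt=2, r=1 — ok
T0 CAS — after: cnt=2, r=1 — retry
T0 LOAD — after: cnt=2, r=2 — load
T1 LOAD — after: cnt=2, r=2 — load
T0 CAS — after: cnt=3, r=2 — ok
T1 CAS — after: cnt=3, r=2 — retry
T1 LOAD — after: cnt=3, r=3 — load
T1 CAS — after: cnt=4, r=3 — ok
T1 LOAD — after: cnt=4, r=4 — load
T1 CAS — after: cnt=5, r=4 — ok
T1 LOAD — after: cnt=5, r=5 — load
T1 CAS — after: cnt=6, r=5 — ok
Mismatch at 10.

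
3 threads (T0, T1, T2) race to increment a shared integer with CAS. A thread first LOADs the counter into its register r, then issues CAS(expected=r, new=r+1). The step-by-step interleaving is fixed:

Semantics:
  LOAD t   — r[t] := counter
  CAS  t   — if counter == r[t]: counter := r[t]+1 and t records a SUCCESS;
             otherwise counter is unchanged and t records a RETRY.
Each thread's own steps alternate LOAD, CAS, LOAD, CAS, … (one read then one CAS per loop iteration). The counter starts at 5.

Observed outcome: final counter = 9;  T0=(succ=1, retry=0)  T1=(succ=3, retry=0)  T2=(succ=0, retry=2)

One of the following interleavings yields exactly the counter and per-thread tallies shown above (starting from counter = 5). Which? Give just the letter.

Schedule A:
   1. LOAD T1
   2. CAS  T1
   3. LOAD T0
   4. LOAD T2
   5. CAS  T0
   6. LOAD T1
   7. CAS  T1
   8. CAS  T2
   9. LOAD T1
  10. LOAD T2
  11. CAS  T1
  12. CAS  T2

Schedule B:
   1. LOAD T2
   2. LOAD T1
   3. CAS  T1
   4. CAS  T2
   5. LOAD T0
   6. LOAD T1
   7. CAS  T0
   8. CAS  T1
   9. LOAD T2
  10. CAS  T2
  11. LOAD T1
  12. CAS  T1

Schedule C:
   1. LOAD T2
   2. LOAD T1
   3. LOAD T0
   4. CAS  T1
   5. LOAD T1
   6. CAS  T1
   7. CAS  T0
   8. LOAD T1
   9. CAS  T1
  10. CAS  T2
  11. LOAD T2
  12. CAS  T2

A

Run A:
[1] T1.load  rd  (counter 5, T1.r 5)
[2] T1.cas  hit  (counter 6, T1.r 5)
[3] T0.load  rd  (counter 6, T0.r 6)
[4] T2.load  rd  (counter 6, T2.r 6)
[5] T0.cas  hit  (counter 7, T0.r 6)
[6] T1.load  rd  (counter 7, T1.r 7)
[7] T1.cas  hit  (counter 8, T1.r 7)
[8] T2.cas  miss  (counter 8, T2.r 6)
[9] T1.load  rd  (counter 8, T1.r 8)
[10] T2.load  rd  (counter 8, T2.r 8)
[11] T1.cas  hit  (counter 9, T1.r 8)
[12] T2.cas  miss  (counter 9, T2.r 8)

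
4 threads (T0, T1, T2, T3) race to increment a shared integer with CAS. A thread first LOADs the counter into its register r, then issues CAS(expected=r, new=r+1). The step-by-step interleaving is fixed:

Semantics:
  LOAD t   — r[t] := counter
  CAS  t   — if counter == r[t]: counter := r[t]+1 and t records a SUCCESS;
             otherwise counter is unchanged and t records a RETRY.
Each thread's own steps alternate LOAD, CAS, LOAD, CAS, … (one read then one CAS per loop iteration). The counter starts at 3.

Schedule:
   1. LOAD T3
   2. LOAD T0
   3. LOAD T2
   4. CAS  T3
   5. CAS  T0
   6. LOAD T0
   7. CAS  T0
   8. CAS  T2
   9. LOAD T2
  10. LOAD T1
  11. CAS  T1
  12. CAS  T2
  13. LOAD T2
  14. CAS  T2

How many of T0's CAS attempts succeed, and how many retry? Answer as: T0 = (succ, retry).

step 1: T3 LOAD ⇒ load; ctr=3 reg=3
step 2: T0 LOAD ⇒ load; ctr=3 reg=3
step 3: T2 LOAD ⇒ load; ctr=3 reg=3
step 4: T3 CAS ⇒ ok; ctr=4 reg=3
step 5: T0 CAS ⇒ retry; ctr=4 reg=3
step 6: T0 LOAD ⇒ load; ctr=4 reg=4
step 7: T0 CAS ⇒ ok; ctr=5 reg=4
step 8: T2 CAS ⇒ retry; ctr=5 reg=3
step 9: T2 LOAD ⇒ load; ctr=5 reg=5
step 10: T1 LOAD ⇒ load; ctr=5 reg=5
step 11: T1 CAS ⇒ ok; ctr=6 reg=5
step 12: T2 CAS ⇒ retry; ctr=6 reg=5
step 13: T2 LOAD ⇒ load; ctr=6 reg=6
step 14: T2 CAS ⇒ ok; ctr=7 reg=6

T0 = (1, 1)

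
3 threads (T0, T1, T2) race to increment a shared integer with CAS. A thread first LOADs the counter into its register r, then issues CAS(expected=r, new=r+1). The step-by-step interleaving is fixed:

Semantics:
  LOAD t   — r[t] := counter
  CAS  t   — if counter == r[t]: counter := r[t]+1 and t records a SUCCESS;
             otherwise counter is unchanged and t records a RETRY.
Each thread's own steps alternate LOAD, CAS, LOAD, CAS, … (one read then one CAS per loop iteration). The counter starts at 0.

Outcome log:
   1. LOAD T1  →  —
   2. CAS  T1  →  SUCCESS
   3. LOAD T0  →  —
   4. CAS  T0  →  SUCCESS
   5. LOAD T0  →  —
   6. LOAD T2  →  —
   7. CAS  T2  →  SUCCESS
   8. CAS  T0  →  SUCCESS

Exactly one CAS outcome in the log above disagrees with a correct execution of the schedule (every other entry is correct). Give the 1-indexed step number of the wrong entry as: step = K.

step = 8

Reference trace:
step 1: T1 LOAD ⇒ load; ctr=0 reg=0
step 2: T1 CAS ⇒ ok; ctr=1 reg=0
step 3: T0 LOAD ⇒ load; ctr=1 reg=1
step 4: T0 CAS ⇒ ok; ctr=2 reg=1
step 5: T0 LOAD ⇒ load; ctr=2 reg=2
step 6: T2 LOAD ⇒ load; ctr=2 reg=2
step 7: T2 CAS ⇒ ok; ctr=3 reg=2
step 8: T0 CAS ⇒ retry; ctr=3 reg=2
Mismatch at 8.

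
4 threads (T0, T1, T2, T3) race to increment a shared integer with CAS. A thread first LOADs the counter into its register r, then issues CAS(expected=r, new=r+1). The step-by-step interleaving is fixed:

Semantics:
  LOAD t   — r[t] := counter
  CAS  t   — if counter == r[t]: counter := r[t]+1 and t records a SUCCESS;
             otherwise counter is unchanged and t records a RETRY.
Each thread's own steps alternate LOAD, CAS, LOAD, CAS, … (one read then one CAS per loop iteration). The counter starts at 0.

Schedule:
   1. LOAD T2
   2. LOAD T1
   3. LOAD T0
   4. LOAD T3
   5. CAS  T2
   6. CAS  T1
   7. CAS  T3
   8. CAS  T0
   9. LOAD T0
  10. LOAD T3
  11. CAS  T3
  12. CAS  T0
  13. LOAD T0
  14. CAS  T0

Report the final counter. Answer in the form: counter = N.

counter = 3

   1) LOAD T2:  M=0  r_T2=0
   2) LOAD T1:  M=0  r_T1=0
   3) LOAD T0:  M=0  r_T0=0
   4) LOAD T3:  M=0  r_T3=0
   5) CAS  T2:  M=1  r_T2=0 ✓
   6) CAS  T1:  M=1  r_T1=0 ✗
   7) CAS  T3:  M=1  r_T3=0 ✗
   8) CAS  T0:  M=1  r_T0=0 ✗
   9) LOAD T0:  M=1  r_T0=1
  10) LOAD T3:  M=1  r_T3=1
  11) CAS  T3:  M=2  r_T3=1 ✓
  12) CAS  T0:  M=2  r_T0=1 ✗
  13) LOAD T0:  M=2  r_T0=2
  14) CAS  T0:  M=3  r_T0=2 ✓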